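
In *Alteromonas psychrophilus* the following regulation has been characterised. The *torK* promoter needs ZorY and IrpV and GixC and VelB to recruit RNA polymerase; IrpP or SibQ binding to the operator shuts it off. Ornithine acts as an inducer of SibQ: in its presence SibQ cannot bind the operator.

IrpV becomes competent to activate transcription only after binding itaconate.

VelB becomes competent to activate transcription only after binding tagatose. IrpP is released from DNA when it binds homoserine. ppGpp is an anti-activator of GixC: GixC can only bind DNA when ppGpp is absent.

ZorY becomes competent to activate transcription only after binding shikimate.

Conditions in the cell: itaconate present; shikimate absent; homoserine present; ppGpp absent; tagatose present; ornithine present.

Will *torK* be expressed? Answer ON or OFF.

Homoserine is present, so IrpP is inactive.
Shikimate is absent, so ZorY is inactive.
Itaconate is present, so IrpV is active.
ppGpp is absent, so GixC is active.
Tagatose is present, so VelB is active.
Ornithine is present, so SibQ is inactive.
Required activator ZorY is absent, so *torK* is not transcribed.

OFF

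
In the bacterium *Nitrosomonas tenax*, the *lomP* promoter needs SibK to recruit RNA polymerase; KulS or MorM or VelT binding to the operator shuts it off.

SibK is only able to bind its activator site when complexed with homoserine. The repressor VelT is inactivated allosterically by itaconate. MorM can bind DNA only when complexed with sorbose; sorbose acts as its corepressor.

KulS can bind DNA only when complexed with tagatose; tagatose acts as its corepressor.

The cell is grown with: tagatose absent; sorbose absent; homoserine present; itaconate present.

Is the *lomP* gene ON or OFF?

Tagatose is absent, so KulS is inactive.
Sorbose is absent, so MorM is inactive.
Homoserine is present, so SibK is active.
Itaconate is present, so VelT is inactive.
No repressor is bound and SibK is active, so *lomP* is transcribed.

ON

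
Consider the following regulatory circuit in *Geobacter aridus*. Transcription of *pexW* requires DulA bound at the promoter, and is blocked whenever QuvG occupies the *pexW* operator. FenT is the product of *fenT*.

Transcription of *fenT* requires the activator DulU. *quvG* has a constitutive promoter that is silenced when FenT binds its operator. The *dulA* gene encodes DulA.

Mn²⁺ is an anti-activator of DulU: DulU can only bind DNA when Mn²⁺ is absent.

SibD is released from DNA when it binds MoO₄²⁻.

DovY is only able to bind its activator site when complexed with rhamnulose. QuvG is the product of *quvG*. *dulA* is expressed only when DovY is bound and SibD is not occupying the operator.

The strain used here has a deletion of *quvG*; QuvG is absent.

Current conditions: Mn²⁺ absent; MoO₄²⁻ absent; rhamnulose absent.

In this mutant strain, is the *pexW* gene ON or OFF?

QuvG is non-functional in this strain, so it has no effect.
MoO₄²⁻ is absent, so SibD is active.
Rhamnulose is absent, so DovY is inactive.
With repressor SibD bound, *dulA* is not transcribed.
So DulA is not produced.
Required activator DulA is absent, so *pexW* is not transcribed.

OFF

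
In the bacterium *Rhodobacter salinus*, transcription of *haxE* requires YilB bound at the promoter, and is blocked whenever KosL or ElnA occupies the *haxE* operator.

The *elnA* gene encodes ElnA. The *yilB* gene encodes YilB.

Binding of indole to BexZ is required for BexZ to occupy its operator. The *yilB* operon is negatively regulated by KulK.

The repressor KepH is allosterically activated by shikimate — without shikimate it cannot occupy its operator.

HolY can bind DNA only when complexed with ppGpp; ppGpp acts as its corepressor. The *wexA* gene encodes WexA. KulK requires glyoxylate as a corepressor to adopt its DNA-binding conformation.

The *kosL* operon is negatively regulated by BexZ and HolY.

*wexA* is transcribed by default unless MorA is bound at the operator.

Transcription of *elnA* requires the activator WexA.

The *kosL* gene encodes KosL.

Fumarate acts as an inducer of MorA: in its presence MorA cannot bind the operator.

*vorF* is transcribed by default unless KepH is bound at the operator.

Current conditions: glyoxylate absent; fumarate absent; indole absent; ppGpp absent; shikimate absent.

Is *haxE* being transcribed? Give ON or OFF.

OFF

Indole is absent, so BexZ is inactive.
ppGpp is absent, so HolY is inactive.
With no repressor bound, *kosL* is transcribed.
So KosL is produced and active.
Fumarate is absent, so MorA is active.
With repressor MorA bound, *wexA* is not transcribed.
So WexA is not produced.
Required activator WexA is absent, so *elnA* is not transcribed.
So ElnA is not produced.
Glyoxylate is absent, so KulK is inactive.
With no repressor bound, *yilB* is transcribed.
So YilB is produced and active.
With repressor KosL bound, *haxE* is not transcribed.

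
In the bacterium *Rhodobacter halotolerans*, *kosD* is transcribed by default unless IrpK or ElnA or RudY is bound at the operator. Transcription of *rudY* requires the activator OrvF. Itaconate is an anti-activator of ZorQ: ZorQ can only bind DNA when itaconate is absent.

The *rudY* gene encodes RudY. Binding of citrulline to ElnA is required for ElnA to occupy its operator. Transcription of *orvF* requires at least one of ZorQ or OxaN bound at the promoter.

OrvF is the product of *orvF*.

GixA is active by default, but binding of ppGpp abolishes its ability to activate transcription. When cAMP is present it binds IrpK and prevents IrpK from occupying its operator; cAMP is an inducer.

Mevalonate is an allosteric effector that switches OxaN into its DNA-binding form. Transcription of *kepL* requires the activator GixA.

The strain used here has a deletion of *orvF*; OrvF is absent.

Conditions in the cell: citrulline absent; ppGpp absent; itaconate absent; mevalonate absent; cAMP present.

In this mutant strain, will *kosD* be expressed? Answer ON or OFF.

ON

cAMP is present, so IrpK is inactive.
Citrulline is absent, so ElnA is inactive.
OrvF is non-functional in this strain, so it has no effect.
Required activator OrvF is absent, so *rudY* is not transcribed.
So RudY is not produced.
With no repressor bound, *kosD* is transcribed.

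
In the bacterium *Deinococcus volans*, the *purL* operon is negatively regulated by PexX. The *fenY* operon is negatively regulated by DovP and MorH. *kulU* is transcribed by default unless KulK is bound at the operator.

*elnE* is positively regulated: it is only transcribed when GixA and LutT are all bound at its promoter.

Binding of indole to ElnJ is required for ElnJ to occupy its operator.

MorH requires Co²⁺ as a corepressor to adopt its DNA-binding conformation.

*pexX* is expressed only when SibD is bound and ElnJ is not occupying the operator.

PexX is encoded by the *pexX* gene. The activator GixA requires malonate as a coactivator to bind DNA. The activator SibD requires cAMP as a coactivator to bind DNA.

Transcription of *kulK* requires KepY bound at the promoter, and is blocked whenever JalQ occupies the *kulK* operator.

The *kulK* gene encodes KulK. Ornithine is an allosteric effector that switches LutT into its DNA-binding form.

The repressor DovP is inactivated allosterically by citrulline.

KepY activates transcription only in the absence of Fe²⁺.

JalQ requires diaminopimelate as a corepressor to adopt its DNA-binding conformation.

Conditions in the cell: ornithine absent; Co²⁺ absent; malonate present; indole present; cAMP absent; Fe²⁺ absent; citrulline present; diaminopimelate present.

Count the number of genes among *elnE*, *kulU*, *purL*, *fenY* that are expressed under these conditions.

Malonate is present, so GixA is active.
Ornithine is absent, so LutT is inactive.
Required activator LutT is absent, so *elnE* is not transcribed.
→ *elnE* is OFF.
Diaminopimelate is present, so JalQ is active.
Fe²⁺ is absent, so KepY is active.
With repressor JalQ bound, *kulK* is not transcribed.
So KulK is not produced.
With no repressor bound, *kulU* is transcribed.
→ *kulU* is ON.
cAMP is absent, so SibD is inactive.
Indole is present, so ElnJ is active.
With repressor ElnJ bound, *pexX* is not transcribed.
So PexX is not produced.
With no repressor bound, *purL* is transcribed.
→ *purL* is ON.
Citrulline is present, so DovP is inactive.
Co²⁺ is absent, so MorH is inactive.
With no repressor bound, *fenY* is transcribed.
→ *fenY* is ON.
3 of the 4 genes are transcribed.

3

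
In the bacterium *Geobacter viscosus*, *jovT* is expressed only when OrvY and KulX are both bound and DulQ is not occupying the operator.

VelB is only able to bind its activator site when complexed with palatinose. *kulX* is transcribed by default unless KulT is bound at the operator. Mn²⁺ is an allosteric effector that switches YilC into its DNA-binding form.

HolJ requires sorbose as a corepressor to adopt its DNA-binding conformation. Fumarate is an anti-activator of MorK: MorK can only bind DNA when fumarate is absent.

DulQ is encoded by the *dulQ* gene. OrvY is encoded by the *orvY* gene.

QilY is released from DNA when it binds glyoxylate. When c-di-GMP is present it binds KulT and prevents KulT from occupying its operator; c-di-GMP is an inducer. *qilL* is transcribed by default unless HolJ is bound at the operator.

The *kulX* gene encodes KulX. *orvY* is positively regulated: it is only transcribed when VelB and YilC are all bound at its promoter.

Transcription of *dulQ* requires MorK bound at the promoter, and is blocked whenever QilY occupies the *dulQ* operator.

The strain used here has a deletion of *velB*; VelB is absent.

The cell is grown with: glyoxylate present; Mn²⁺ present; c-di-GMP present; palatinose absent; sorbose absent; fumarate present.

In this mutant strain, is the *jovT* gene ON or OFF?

OFF

VelB is non-functional in this strain, so it has no effect.
Mn²⁺ is present, so YilC is active.
Required activator VelB is absent, so *orvY* is not transcribed.
So OrvY is not produced.
Glyoxylate is present, so QilY is inactive.
Fumarate is present, so MorK is inactive.
Required activator MorK is absent, so *dulQ* is not transcribed.
So DulQ is not produced.
c-di-GMP is present, so KulT is inactive.
With no repressor bound, *kulX* is transcribed.
So KulX is produced and active.
Required activator OrvY is absent, so *jovT* is not transcribed.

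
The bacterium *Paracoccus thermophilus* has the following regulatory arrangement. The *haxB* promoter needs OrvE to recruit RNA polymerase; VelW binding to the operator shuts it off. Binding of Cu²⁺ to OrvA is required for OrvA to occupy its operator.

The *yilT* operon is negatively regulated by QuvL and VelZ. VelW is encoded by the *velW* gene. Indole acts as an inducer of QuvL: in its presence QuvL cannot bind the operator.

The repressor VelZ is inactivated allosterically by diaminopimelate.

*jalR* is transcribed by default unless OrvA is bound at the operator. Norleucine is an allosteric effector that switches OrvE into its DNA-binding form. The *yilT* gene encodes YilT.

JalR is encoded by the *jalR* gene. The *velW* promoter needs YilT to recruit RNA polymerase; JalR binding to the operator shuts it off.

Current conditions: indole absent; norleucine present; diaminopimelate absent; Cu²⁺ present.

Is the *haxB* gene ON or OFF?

Norleucine is present, so OrvE is active.
Cu²⁺ is present, so OrvA is active.
With repressor OrvA bound, *jalR* is not transcribed.
So JalR is not produced.
Indole is absent, so QuvL is active.
Diaminopimelate is absent, so VelZ is active.
With repressor QuvL bound, *yilT* is not transcribed.
So YilT is not produced.
Required activator YilT is absent, so *velW* is not transcribed.
So VelW is not produced.
No repressor is bound and OrvE is active, so *haxB* is transcribed.

ON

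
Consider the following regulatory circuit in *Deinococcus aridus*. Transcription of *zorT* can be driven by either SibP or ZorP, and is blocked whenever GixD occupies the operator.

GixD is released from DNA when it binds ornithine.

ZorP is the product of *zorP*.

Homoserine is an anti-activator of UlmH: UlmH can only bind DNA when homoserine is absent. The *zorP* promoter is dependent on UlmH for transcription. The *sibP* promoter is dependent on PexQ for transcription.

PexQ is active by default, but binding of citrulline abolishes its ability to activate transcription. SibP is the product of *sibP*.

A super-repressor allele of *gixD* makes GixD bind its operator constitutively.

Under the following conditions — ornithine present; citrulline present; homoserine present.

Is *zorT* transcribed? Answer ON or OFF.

Citrulline is present, so PexQ is inactive.
Required activator PexQ is absent, so *sibP* is not transcribed.
So SibP is not produced.
GixD is constitutively active in this strain.
Homoserine is present, so UlmH is inactive.
Required activator UlmH is absent, so *zorP* is not transcribed.
So ZorP is not produced.
With repressor GixD bound, *zorT* is not transcribed.

OFF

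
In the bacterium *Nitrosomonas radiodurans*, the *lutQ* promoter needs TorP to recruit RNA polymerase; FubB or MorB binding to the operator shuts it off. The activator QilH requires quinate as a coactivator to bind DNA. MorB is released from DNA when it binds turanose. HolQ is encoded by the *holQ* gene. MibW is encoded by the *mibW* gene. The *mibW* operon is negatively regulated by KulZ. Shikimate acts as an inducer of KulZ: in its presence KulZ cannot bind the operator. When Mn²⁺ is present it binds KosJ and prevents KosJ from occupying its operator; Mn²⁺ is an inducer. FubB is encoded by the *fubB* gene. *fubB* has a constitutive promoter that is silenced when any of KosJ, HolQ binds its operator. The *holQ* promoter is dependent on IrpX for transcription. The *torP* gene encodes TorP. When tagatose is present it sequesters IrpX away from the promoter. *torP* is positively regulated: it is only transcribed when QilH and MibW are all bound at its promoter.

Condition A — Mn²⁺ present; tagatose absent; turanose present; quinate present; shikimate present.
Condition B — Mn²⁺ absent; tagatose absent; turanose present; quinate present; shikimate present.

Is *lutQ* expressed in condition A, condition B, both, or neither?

both

Condition A:
Mn²⁺ is present, so KosJ is inactive.
Tagatose is absent, so IrpX is active.
No repressor is bound and IrpX is active, so *holQ* is transcribed.
So HolQ is produced and active.
With repressor HolQ bound, *fubB* is not transcribed.
So FubB is not produced.
Turanose is present, so MorB is inactive.
Quinate is present, so QilH is active.
Shikimate is present, so KulZ is inactive.
With no repressor bound, *mibW* is transcribed.
So MibW is produced and active.
No repressor is bound and QilH and MibW are active, so *torP* is transcribed.
So TorP is produced and active.
No repressor is bound and TorP is active, so *lutQ* is transcribed.
→ *lutQ* is ON in A.
Condition B:
Mn²⁺ is absent, so KosJ is active.
Tagatose is absent, so IrpX is active.
No repressor is bound and IrpX is active, so *holQ* is transcribed.
So HolQ is produced and active.
With repressor KosJ bound, *fubB* is not transcribed.
So FubB is not produced.
Turanose is present, so MorB is inactive.
Quinate is present, so QilH is active.
Shikimate is present, so KulZ is inactive.
With no repressor bound, *mibW* is transcribed.
So MibW is produced and active.
No repressor is bound and QilH and MibW are active, so *torP* is transcribed.
So TorP is produced and active.
No repressor is bound and TorP is active, so *lutQ* is transcribed.
→ *lutQ* is ON in B.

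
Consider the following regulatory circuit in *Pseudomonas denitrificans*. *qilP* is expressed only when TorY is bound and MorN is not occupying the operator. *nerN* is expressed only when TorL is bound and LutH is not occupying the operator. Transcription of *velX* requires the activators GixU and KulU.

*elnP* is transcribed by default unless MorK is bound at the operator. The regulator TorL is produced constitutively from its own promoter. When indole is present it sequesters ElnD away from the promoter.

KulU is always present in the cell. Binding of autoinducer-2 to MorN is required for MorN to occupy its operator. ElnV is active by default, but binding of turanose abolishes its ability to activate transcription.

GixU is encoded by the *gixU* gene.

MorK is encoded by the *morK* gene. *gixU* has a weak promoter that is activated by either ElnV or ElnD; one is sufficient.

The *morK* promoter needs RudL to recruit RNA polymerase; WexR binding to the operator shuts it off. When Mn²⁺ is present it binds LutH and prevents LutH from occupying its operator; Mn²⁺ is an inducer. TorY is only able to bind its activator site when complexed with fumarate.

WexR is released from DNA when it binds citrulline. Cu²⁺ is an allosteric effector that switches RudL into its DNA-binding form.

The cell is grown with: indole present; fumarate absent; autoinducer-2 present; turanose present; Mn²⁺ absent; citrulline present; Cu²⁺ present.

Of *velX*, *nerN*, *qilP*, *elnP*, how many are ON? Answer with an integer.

0

Turanose is present, so ElnV is inactive.
Indole is present, so ElnD is inactive.
No activator is available at the *gixU* promoter, so *gixU* is not transcribed.
So GixU is not produced.
KulU is produced constitutively and is active.
Required activator GixU is absent, so *velX* is not transcribed.
→ *velX* is OFF.
Mn²⁺ is absent, so LutH is active.
TorL is produced constitutively and is active.
With repressor LutH bound, *nerN* is not transcribed.
→ *nerN* is OFF.
Fumarate is absent, so TorY is inactive.
Autoinducer-2 is present, so MorN is active.
With repressor MorN bound, *qilP* is not transcribed.
→ *qilP* is OFF.
Citrulline is present, so WexR is inactive.
Cu²⁺ is present, so RudL is active.
No repressor is bound and RudL is active, so *morK* is transcribed.
So MorK is produced and active.
With repressor MorK bound, *elnP* is not transcribed.
→ *elnP* is OFF.
0 of the 4 genes are transcribed.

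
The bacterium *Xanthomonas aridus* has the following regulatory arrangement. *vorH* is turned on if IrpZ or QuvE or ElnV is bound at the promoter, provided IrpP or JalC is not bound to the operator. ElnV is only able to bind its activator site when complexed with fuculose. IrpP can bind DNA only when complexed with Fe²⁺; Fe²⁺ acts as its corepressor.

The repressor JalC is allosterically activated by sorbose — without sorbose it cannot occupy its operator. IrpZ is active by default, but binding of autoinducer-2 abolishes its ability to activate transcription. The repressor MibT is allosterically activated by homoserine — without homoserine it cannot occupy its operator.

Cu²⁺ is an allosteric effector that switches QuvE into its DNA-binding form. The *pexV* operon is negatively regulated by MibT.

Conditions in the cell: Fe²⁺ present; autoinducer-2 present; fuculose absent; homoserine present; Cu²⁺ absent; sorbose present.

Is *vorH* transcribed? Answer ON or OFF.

OFF

Autoinducer-2 is present, so IrpZ is inactive.
Cu²⁺ is absent, so QuvE is inactive.
Fuculose is absent, so ElnV is inactive.
Fe²⁺ is present, so IrpP is active.
Sorbose is present, so JalC is active.
With repressor IrpP bound, *vorH* is not transcribed.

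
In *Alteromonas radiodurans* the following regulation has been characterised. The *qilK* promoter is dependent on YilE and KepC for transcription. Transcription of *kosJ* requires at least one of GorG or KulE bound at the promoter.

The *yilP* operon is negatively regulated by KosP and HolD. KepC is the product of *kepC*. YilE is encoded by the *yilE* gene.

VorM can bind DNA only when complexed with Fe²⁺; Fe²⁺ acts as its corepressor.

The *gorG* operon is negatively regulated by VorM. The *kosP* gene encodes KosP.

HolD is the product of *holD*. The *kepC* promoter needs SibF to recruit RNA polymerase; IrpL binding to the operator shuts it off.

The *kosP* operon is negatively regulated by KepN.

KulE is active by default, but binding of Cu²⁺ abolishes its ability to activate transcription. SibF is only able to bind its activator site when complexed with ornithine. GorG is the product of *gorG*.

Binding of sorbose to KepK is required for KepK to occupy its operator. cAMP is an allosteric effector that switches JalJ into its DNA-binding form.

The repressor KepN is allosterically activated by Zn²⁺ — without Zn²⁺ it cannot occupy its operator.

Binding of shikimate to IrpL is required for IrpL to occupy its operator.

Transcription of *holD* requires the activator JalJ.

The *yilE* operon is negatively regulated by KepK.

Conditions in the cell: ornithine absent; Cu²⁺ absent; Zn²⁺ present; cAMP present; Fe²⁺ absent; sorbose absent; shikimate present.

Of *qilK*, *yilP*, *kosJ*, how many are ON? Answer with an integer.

1

Sorbose is absent, so KepK is inactive.
With no repressor bound, *yilE* is transcribed.
So YilE is produced and active.
Ornithine is absent, so SibF is inactive.
Shikimate is present, so IrpL is active.
With repressor IrpL bound, *kepC* is not transcribed.
So KepC is not produced.
Required activator KepC is absent, so *qilK* is not transcribed.
→ *qilK* is OFF.
Zn²⁺ is present, so KepN is active.
With repressor KepN bound, *kosP* is not transcribed.
So KosP is not produced.
cAMP is present, so JalJ is active.
No repressor is bound and JalJ is active, so *holD* is transcribed.
So HolD is produced and active.
With repressor HolD bound, *yilP* is not transcribed.
→ *yilP* is OFF.
Fe²⁺ is absent, so VorM is inactive.
With no repressor bound, *gorG* is transcribed.
So GorG is produced and active.
Cu²⁺ is absent, so KulE is active.
Activator GorG is present, so *kosJ* is transcribed.
→ *kosJ* is ON.
1 of the 3 genes is transcribed.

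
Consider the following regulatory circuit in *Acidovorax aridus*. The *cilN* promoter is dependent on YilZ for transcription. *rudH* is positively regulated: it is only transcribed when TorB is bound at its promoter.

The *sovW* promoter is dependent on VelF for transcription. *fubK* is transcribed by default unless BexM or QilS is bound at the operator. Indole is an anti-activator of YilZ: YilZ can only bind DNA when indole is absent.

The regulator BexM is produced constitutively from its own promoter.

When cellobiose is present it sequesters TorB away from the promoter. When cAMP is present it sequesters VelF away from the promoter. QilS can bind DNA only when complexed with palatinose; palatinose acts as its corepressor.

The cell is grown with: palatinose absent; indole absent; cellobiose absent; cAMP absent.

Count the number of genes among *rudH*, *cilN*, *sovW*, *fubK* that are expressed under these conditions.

Cellobiose is absent, so TorB is active.
No repressor is bound and TorB is active, so *rudH* is transcribed.
→ *rudH* is ON.
Indole is absent, so YilZ is active.
No repressor is bound and YilZ is active, so *cilN* is transcribed.
→ *cilN* is ON.
cAMP is absent, so VelF is active.
No repressor is bound and VelF is active, so *sovW* is transcribed.
→ *sovW* is ON.
BexM is produced constitutively and is active.
Palatinose is absent, so QilS is inactive.
With repressor BexM bound, *fubK* is not transcribed.
→ *fubK* is OFF.
3 of the 4 genes are transcribed.

3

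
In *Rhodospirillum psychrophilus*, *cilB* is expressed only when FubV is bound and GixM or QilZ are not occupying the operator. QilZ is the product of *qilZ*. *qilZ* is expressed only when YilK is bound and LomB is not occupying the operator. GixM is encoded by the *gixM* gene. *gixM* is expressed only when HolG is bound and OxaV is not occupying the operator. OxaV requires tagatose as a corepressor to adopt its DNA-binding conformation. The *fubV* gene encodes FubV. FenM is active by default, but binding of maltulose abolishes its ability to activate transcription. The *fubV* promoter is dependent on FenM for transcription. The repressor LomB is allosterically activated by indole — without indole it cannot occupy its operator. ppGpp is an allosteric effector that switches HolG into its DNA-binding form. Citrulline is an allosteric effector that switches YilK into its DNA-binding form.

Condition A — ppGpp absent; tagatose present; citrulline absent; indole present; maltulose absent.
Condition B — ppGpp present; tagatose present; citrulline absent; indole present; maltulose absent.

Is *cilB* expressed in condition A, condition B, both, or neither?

both

Condition A:
ppGpp is absent, so HolG is inactive.
Tagatose is present, so OxaV is active.
With repressor OxaV bound, *gixM* is not transcribed.
So GixM is not produced.
Citrulline is absent, so YilK is inactive.
Indole is present, so LomB is active.
With repressor LomB bound, *qilZ* is not transcribed.
So QilZ is not produced.
Maltulose is absent, so FenM is active.
No repressor is bound and FenM is active, so *fubV* is transcribed.
So FubV is produced and active.
No repressor is bound and FubV is active, so *cilB* is transcribed.
→ *cilB* is ON in A.
Condition B:
ppGpp is present, so HolG is active.
Tagatose is present, so OxaV is active.
With repressor OxaV bound, *gixM* is not transcribed.
So GixM is not produced.
Citrulline is absent, so YilK is inactive.
Indole is present, so LomB is active.
With repressor LomB bound, *qilZ* is not transcribed.
So QilZ is not produced.
Maltulose is absent, so FenM is active.
No repressor is bound and FenM is active, so *fubV* is transcribed.
So FubV is produced and active.
No repressor is bound and FubV is active, so *cilB* is transcribed.
→ *cilB* is ON in B.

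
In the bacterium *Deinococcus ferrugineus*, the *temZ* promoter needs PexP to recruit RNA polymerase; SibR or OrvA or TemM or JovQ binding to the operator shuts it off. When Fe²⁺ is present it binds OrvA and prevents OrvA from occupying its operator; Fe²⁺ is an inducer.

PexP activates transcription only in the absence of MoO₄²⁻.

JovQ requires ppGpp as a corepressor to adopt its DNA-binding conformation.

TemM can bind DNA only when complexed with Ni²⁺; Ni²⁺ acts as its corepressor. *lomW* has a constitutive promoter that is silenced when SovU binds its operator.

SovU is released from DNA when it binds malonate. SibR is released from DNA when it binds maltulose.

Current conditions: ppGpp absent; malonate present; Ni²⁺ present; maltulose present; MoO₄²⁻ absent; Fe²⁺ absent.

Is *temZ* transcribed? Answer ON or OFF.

Maltulose is present, so SibR is inactive.
MoO₄²⁻ is absent, so PexP is active.
Fe²⁺ is absent, so OrvA is active.
Ni²⁺ is present, so TemM is active.
ppGpp is absent, so JovQ is inactive.
With repressor OrvA bound, *temZ* is not transcribed.

OFF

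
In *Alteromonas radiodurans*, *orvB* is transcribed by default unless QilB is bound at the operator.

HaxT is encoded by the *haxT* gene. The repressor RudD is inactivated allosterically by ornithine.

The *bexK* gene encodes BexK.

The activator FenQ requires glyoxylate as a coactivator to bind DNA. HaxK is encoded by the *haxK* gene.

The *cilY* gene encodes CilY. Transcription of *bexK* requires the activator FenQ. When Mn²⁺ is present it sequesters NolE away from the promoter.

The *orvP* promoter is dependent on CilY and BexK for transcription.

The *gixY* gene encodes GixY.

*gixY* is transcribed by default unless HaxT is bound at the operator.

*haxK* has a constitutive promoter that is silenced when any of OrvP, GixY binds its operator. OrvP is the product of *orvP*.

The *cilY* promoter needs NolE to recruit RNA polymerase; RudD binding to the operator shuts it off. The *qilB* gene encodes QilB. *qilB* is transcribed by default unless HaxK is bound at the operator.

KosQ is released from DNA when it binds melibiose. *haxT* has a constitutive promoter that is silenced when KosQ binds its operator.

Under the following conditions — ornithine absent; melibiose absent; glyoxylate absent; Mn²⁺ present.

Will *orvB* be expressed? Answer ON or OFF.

Ornithine is absent, so RudD is active.
Mn²⁺ is present, so NolE is inactive.
With repressor RudD bound, *cilY* is not transcribed.
So CilY is not produced.
Glyoxylate is absent, so FenQ is inactive.
Required activator FenQ is absent, so *bexK* is not transcribed.
So BexK is not produced.
Required activator CilY is absent, so *orvP* is not transcribed.
So OrvP is not produced.
Melibiose is absent, so KosQ is active.
With repressor KosQ bound, *haxT* is not transcribed.
So HaxT is not produced.
With no repressor bound, *gixY* is transcribed.
So GixY is produced and active.
With repressor GixY bound, *haxK* is not transcribed.
So HaxK is not produced.
With no repressor bound, *qilB* is transcribed.
So QilB is produced and active.
With repressor QilB bound, *orvB* is not transcribed.

OFF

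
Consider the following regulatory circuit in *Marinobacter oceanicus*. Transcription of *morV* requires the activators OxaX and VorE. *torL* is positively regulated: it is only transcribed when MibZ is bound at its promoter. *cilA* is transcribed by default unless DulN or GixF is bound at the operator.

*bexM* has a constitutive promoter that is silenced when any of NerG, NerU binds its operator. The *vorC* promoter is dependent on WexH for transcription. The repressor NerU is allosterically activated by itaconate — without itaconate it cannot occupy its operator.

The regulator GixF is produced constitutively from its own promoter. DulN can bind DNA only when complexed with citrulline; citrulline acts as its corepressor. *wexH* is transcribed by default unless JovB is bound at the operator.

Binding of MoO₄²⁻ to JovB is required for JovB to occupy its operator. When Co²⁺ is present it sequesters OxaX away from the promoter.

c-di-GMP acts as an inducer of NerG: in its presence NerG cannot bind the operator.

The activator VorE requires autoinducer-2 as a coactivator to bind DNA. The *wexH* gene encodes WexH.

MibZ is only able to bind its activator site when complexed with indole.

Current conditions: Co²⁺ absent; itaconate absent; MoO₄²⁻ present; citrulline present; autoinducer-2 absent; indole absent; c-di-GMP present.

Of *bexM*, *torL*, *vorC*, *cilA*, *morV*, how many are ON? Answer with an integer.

c-di-GMP is present, so NerG is inactive.
Itaconate is absent, so NerU is inactive.
With no repressor bound, *bexM* is transcribed.
→ *bexM* is ON.
Indole is absent, so MibZ is inactive.
Required activator MibZ is absent, so *torL* is not transcribed.
→ *torL* is OFF.
MoO₄²⁻ is present, so JovB is active.
With repressor JovB bound, *wexH* is not transcribed.
So WexH is not produced.
Required activator WexH is absent, so *vorC* is not transcribed.
→ *vorC* is OFF.
Citrulline is present, so DulN is active.
GixF is produced constitutively and is active.
With repressor DulN bound, *cilA* is not transcribed.
→ *cilA* is OFF.
Co²⁺ is absent, so OxaX is active.
Autoinducer-2 is absent, so VorE is inactive.
Required activator VorE is absent, so *morV* is not transcribed.
→ *morV* is OFF.
1 of the 5 genes is transcribed.

1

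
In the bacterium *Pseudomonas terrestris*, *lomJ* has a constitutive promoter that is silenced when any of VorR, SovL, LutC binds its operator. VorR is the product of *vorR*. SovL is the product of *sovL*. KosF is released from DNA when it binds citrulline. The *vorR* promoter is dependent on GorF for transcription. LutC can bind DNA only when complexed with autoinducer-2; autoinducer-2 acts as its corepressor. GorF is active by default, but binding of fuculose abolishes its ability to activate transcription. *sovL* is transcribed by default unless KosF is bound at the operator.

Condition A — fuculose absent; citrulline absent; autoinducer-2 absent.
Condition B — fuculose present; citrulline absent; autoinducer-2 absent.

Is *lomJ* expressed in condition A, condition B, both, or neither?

Condition A:
Fuculose is absent, so GorF is active.
No repressor is bound and GorF is active, so *vorR* is transcribed.
So VorR is produced and active.
Citrulline is absent, so KosF is active.
With repressor KosF bound, *sovL* is not transcribed.
So SovL is not produced.
Autoinducer-2 is absent, so LutC is inactive.
With repressor VorR bound, *lomJ* is not transcribed.
→ *lomJ* is OFF in A.
Condition B:
Fuculose is present, so GorF is inactive.
Required activator GorF is absent, so *vorR* is not transcribed.
So VorR is not produced.
Citrulline is absent, so KosF is active.
With repressor KosF bound, *sovL* is not transcribed.
So SovL is not produced.
Autoinducer-2 is absent, so LutC is inactive.
With no repressor bound, *lomJ* is transcribed.
→ *lomJ* is ON in B.

B only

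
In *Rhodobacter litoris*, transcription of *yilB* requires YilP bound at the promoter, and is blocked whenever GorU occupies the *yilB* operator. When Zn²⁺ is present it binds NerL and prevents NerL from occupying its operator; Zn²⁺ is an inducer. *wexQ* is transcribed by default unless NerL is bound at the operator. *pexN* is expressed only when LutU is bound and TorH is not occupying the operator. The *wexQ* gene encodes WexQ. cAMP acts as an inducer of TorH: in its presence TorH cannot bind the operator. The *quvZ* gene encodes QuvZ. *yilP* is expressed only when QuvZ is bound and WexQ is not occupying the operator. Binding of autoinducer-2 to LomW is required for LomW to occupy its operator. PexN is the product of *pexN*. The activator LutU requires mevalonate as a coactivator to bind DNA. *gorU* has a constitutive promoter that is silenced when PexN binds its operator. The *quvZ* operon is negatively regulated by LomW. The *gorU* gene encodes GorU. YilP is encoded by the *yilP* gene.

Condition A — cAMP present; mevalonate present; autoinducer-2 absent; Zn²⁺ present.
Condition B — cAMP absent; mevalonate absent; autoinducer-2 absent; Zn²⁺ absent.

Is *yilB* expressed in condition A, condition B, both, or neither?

neither

Condition A:
cAMP is present, so TorH is inactive.
Mevalonate is present, so LutU is active.
No repressor is bound and LutU is active, so *pexN* is transcribed.
So PexN is produced and active.
With repressor PexN bound, *gorU* is not transcribed.
So GorU is not produced.
Autoinducer-2 is absent, so LomW is inactive.
With no repressor bound, *quvZ* is transcribed.
So QuvZ is produced and active.
Zn²⁺ is present, so NerL is inactive.
With no repressor bound, *wexQ* is transcribed.
So WexQ is produced and active.
With repressor WexQ bound, *yilP* is not transcribed.
So YilP is not produced.
Required activator YilP is absent, so *yilB* is not transcribed.
→ *yilB* is OFF in A.
Condition B:
cAMP is absent, so TorH is active.
Mevalonate is absent, so LutU is inactive.
With repressor TorH bound, *pexN* is not transcribed.
So PexN is not produced.
With no repressor bound, *gorU* is transcribed.
So GorU is produced and active.
Autoinducer-2 is absent, so LomW is inactive.
With no repressor bound, *quvZ* is transcribed.
So QuvZ is produced and active.
Zn²⁺ is absent, so NerL is active.
With repressor NerL bound, *wexQ* is not transcribed.
So WexQ is not produced.
No repressor is bound and QuvZ is active, so *yilP* is transcribed.
So YilP is produced and active.
With repressor GorU bound, *yilB* is not transcribed.
→ *yilB* is OFF in B.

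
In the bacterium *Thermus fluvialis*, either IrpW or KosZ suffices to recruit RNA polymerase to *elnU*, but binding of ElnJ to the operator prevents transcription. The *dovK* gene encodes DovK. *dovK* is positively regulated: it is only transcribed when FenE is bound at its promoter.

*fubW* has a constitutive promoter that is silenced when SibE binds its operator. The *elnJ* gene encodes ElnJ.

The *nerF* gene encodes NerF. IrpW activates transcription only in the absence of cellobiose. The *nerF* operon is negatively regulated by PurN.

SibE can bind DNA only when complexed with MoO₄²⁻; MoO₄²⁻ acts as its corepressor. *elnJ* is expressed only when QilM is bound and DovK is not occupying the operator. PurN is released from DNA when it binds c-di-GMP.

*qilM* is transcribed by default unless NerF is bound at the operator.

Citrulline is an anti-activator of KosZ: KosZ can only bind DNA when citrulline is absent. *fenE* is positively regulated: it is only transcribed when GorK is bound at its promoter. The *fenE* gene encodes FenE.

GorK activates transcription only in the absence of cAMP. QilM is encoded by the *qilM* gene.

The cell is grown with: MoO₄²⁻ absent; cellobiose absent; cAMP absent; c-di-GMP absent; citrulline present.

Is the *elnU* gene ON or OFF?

ON

Cellobiose is absent, so IrpW is active.
Citrulline is present, so KosZ is inactive.
c-di-GMP is absent, so PurN is active.
With repressor PurN bound, *nerF* is not transcribed.
So NerF is not produced.
With no repressor bound, *qilM* is transcribed.
So QilM is produced and active.
cAMP is absent, so GorK is active.
No repressor is bound and GorK is active, so *fenE* is transcribed.
So FenE is produced and active.
No repressor is bound and FenE is active, so *dovK* is transcribed.
So DovK is produced and active.
With repressor DovK bound, *elnJ* is not transcribed.
So ElnJ is not produced.
Activator IrpW is present, so *elnU* is transcribed.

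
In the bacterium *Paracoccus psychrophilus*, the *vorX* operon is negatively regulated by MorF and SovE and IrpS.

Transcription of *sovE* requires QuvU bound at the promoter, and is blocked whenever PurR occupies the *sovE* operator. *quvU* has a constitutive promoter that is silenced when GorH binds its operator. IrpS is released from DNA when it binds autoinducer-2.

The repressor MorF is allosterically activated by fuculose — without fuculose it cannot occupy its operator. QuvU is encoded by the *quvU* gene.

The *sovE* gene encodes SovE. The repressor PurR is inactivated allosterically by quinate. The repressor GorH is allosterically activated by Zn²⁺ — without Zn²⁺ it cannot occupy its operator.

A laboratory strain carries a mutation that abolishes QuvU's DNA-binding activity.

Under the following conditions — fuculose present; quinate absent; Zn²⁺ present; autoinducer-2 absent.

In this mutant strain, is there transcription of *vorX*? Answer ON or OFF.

Fuculose is present, so MorF is active.
QuvU is non-functional in this strain, so it has no effect.
Quinate is absent, so PurR is active.
With repressor PurR bound, *sovE* is not transcribed.
So SovE is not produced.
Autoinducer-2 is absent, so IrpS is active.
With repressor MorF bound, *vorX* is not transcribed.

OFF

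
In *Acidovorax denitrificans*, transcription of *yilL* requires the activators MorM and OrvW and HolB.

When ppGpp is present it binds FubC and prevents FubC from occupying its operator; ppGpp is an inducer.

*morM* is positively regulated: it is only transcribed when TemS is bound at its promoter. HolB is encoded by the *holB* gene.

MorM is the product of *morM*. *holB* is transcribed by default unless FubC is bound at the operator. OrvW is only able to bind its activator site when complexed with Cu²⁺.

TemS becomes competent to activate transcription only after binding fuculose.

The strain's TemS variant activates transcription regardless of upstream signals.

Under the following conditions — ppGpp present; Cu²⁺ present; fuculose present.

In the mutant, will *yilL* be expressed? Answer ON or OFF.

TemS is constitutively active in this strain.
No repressor is bound and TemS is active, so *morM* is transcribed.
So MorM is produced and active.
Cu²⁺ is present, so OrvW is active.
ppGpp is present, so FubC is inactive.
With no repressor bound, *holB* is transcribed.
So HolB is produced and active.
No repressor is bound and MorM and OrvW and HolB are active, so *yilL* is transcribed.

ON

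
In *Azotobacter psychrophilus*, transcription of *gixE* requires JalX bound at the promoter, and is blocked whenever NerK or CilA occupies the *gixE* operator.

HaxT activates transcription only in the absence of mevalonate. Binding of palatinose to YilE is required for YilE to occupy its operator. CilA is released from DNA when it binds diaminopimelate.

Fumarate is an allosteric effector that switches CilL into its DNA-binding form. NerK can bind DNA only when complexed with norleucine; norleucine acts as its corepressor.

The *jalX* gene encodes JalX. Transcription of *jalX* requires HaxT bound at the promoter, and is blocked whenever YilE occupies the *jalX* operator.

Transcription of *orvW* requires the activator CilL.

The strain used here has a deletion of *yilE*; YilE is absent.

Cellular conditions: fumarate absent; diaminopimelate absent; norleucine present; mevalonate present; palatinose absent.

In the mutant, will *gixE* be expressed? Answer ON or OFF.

Norleucine is present, so NerK is active.
Diaminopimelate is absent, so CilA is active.
YilE is non-functional in this strain, so it has no effect.
Mevalonate is present, so HaxT is inactive.
Required activator HaxT is absent, so *jalX* is not transcribed.
So JalX is not produced.
With repressor NerK bound, *gixE* is not transcribed.

OFF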